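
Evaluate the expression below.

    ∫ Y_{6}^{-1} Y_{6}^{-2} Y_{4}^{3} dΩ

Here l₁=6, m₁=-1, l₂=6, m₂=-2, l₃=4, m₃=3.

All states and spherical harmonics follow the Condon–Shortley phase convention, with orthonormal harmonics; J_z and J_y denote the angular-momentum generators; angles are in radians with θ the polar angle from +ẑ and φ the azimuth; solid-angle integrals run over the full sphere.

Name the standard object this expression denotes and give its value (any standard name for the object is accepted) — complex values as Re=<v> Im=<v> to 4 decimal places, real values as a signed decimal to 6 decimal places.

Gaunt coefficient, -0.039511

This is a Gaunt coefficient — the integral of a triple product of spherical harmonics over the sphere.
m-sum 0 ✓  L=16 even ✓  0≤4≤12 ✓
Π(2lᵢ+1) = 13×13×9 = 1521
triangle coeff Δ(6,6,4) = 1/15315300
Σ_t [2,6]: t=2:+1/829440 t=3:−1/25920 t=4:+1/9216 t=5:−1/25920 t=6:+1/829440 = 7/207360
(3j)²=28/2431 [(6 6 4; 0 0 0)], sign=+1
Σ_t [3,4]: t=3:−1/103680 t=4:+1/82944 = 1/414720
(3j)²=49/43758 [(6 6 4; -1 -2 3)], sign=-1
⇒ 4πI² = 686/34969
I = (-1)√(686/34969/(4π)) = -0.03951077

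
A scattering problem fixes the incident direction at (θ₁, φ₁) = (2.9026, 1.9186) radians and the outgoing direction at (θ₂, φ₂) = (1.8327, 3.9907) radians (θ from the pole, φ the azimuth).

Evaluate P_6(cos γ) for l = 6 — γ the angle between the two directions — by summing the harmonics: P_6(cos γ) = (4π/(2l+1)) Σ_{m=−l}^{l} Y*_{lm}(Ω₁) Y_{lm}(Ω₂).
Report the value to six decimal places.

Summing Y*_{l m}(θ₁,φ₁)·Y_{l m}(θ₂,φ₂) over m ∈ [−6, 6]; prefactor 4π/(2·6+1) = 0.966644:
  m=-6: Y*=+0.000042-0.000074i  Y=+0.146331+0.363981i  product +0.000033+0.000004i
  m=-5: Y*=+0.001192+0.000202i  Y=-0.163955+0.325299i  product -0.000261+0.000354i
  m=-4: Y*=+0.001878+0.010344i  Y=+0.078906-0.020555i  product +0.000361+0.000778i
  m=-3: Y*=-0.053566+0.031197i  Y=+0.284922+0.192538i  product -0.021269-0.001425i
  m=-2: Y*=-0.187940-0.156894i  Y=+0.002255+0.017601i  product +0.002338-0.003662i
  m=-1: Y*=+0.196555-0.542158i  Y=+0.213538-0.242640i  product -0.089577-0.163463i
  m=+0: Y*=+0.491514-0.000000i  Y=+0.044056+0.000000i  product +0.021654+0.000000i
  m=+1: Y*=-0.196555-0.542158i  Y=-0.213538-0.242640i  product -0.089577+0.163463i
  m=+2: Y*=-0.187940+0.156894i  Y=+0.002255-0.017601i  product +0.002338+0.003662i
  m=+3: Y*=+0.053566+0.031197i  Y=-0.284922+0.192538i  product -0.021269+0.001425i
  m=+4: Y*=+0.001878-0.010344i  Y=+0.078906+0.020555i  product +0.000361-0.000778i
  m=+5: Y*=-0.001192+0.000202i  Y=+0.163955+0.325299i  product -0.000261-0.000354i
  m=+6: Y*=+0.000042+0.000074i  Y=+0.146331-0.363981i  product +0.000033-0.000004i
Total Σ_m = -0.195097+0.000000i. Multiply by 0.966644: -0.188589+0.000000i. P_6(cos γ) = -0.188589

-0.188589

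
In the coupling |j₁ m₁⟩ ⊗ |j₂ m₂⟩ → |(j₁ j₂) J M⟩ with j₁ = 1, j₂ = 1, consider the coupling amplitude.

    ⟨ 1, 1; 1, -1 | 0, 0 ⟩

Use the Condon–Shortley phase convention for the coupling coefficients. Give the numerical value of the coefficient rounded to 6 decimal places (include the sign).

√[1·2!0!0!/3! · 2!0!0!2!0!0!] = √(4/3)
  +(−1)^0/∏(0,2,0,0,0,0)! = 1/2  (running 1/2)
⟨..|..⟩ = √(4/3)·(1/2) = +0.577350

+√(1/3) ≈ +0.577350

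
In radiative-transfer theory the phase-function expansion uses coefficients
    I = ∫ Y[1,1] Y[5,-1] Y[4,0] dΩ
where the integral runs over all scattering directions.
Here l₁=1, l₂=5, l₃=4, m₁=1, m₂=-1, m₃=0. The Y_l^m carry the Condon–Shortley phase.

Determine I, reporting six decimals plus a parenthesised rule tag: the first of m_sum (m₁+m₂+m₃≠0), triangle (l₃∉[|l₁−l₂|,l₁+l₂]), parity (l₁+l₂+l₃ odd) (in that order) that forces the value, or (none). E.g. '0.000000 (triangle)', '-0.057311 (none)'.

-0.190188 (none)

Rules hold: Σm=0, L=10 even, 4≤4≤6.
N = 3·11·9 = 297
Δ = 2!·0!·8!/11! = 1/495
Racah Σ t=1..1: t=1:−1/576 = -1/576
⇒ 3j(1 5 4; 0 0 0)² = 5/99, sgn -1
Racah Σ t=0..0: t=0:+1/1152 = 1/1152
⇒ 3j(1 5 4; 1 -1 0)² = 1/33, sgn +1
4πI² = N·(3j₀)²·(3jₘ)² = 5/11
I = -1·√(0.454545/4π) = -0.19018827
No selection rule forces the value: the integral is nonzero (none).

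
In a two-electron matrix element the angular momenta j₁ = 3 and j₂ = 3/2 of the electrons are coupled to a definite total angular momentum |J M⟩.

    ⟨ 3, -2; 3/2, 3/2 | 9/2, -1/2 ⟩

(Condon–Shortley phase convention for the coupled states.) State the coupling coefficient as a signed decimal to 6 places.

triangle: 0!×6!×3!/10! = 4320/3628800
(j±m)!: 1!×5!×3!×0!×4!×5! = 2073600
prefactor² = (2J+1)×Δ×N² = 172800/7
  k=0: +1/(0!×0!×5!×3!×1!×0!) = 1/720
Σ = 1/720  ⇒  CG² = 172800/7×(1/720)² = 1/21
CG = +√(1/21) = +0.218218

+√(1/21) = +0.218218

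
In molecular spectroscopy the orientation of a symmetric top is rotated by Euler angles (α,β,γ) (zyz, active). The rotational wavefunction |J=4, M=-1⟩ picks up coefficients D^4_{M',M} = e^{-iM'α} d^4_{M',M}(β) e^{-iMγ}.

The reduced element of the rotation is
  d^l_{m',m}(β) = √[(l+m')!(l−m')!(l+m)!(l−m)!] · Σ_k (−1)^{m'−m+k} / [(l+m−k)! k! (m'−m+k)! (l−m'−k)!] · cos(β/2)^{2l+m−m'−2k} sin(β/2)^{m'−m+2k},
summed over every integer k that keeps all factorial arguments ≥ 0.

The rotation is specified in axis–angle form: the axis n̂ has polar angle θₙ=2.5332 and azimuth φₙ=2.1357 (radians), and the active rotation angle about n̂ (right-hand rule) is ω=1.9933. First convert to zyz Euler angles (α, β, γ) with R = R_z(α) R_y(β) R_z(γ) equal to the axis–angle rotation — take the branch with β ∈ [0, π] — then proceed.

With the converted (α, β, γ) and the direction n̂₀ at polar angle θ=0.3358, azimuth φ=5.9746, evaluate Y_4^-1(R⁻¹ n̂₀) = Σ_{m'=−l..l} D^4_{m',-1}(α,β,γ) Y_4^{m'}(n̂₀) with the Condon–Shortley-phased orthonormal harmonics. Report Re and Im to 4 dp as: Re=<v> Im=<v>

Re=-0.0362 Im=0.3038

Axis–angle → zyz. n̂ = (sinθₙcosφₙ, sinθₙsinφₙ, cosθₙ) = (-0.305970, +0.482753, -0.820568), ω = 1.9933.
R = I cosω + sinω [n̂]ₓ + (1−cosω) n̂n̂ᵀ gives
  R = [-0.278040, +0.540136, +0.794321; -0.956686, -0.081433, -0.279499; -0.086284, -0.837629, +0.539383]
β = atan2(√(R₁₃²+R₂₃²), R₃₃) = 1.001093; α = atan2(R₂₃, R₁₃) mod 2π = 5.944844; γ = atan2(R₃₂, −R₃₁) mod 2π = 4.815037
Need the full column D^4_{m',-1} for m'=−4..4 at α=5.9448, β=1.0011, γ=4.8150.
cos(β/2)=0.877321, sin(β/2)=0.479905
d^4_{-4,-1}: single k=3 term ⇒ +0.429884;  D = -0.408050-0.135259i
d^4_{-3,-1}: k∈[2..3] ⇒ +0.833548 -0.415693 = +0.417854;  D = -0.330506-0.255672i
d^4_{-2,-1}: k∈[1..3] ⇒ +0.814516 -1.218606 +0.243089 = -0.161001;  D = +0.087428+0.135195i
d^4_{-1,-1}: k∈[0..3] ⇒ +0.350967 -1.575257 +0.942704 -0.094026 = -0.375612;  D = +0.087712+0.365227i
d^4_{0,-1}: k∈[0..3] ⇒ -0.858575 +1.541428 -0.461229 +0.023002 = +0.244625;  D = +0.025066-0.243338i
d^4_{1,-1}: k∈[0..3] ⇒ +1.050171 -0.942704 +0.141039 -0.002813 = +0.245693;  D = +0.104870-0.222188i
d^4_{2,-1}: k∈[0..2] ⇒ -0.812404 +0.364634 -0.021821 = -0.469591;  D = -0.330030+0.334060i
d^4_{3,-1}: k∈[0..1] ⇒ +0.415693 -0.074631 = +0.341062;  D = +0.306644-0.149309i
d^4_{4,-1}: single k=0 term ⇒ -0.128631;  D = -0.127784+0.014732i
Y_4^{m'}(θ=0.3358,φ=5.9746) and Σ D·Y over m':
  (-0.4081-0.1353i)·(+0.0017+0.0049i)  (-0.3305-0.2557i)·(+0.0254+0.0338i)  (+0.0874+0.1352i)·(+0.1552+0.1102i)  (+0.0877+0.3652i)·(+0.4543+0.1448i)  (+0.0251-0.2433i)·(+0.4305+0.0000i)  (+0.1049-0.2222i)·(-0.4543+0.1448i)  (-0.3300+0.3341i)·(+0.1552-0.1102i)  (+0.3066-0.1493i)·(-0.0254+0.0338i)  (-0.1278+0.0147i)·(+0.0017-0.0049i)
Y_4^-1(R⁻¹ n̂) = -0.036173+0.303758i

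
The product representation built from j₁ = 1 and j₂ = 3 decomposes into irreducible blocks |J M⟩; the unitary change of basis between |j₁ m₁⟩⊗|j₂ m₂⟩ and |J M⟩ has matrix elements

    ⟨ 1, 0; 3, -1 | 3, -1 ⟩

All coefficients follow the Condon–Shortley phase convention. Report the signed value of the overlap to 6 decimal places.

triangle: 1!×1!×5!/8! = 120/40320
(j±m)!: 1!×1!×2!×4!×2!×4! = 2304
prefactor² = (2J+1)×Δ×N² = 48
  k=0: +1/(0!×1!×1!×2!×0!×3!) = 1/12
  k=1: −1/(1!×0!×0!×1!×1!×4!) = -1/24
Σ = 1/24  ⇒  CG² = 48×(1/24)² = 1/12
CG = +√(1/12) = +0.288675

+√(1/12) = +0.288675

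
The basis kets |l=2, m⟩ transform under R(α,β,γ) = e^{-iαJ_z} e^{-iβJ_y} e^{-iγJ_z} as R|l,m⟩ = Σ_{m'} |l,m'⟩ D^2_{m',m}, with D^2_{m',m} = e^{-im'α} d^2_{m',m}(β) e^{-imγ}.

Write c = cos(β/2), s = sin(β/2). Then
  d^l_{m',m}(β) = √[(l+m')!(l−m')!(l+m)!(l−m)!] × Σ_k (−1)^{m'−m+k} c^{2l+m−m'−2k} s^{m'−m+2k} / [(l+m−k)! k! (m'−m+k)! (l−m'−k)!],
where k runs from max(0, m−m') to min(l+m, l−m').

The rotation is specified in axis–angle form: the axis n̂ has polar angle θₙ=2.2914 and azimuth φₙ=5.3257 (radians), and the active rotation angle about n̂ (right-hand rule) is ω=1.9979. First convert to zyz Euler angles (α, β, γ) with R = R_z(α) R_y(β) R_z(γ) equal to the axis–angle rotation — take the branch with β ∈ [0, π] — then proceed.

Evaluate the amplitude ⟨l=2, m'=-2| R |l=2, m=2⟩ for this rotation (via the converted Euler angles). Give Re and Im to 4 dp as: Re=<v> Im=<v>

Axis–angle → zyz. n̂ = (sinθₙcosφₙ, sinθₙsinφₙ, cosθₙ) = (+0.432494, -0.614461, -0.659838), ω = 1.9979.
R = I cosω + sinω [n̂]ₓ + (1−cosω) n̂n̂ᵀ gives
  R = [-0.149702, +0.224731, -0.962853; -0.976399, +0.119726, +0.179753; +0.155674, +0.967038, +0.201503]
β = atan2(√(R₁₃²+R₂₃²), R₃₃) = 1.367904; α = atan2(R₂₃, R₁₃) mod 2π = 2.957030; γ = atan2(R₃₂, −R₃₁) mod 2π = 1.730408
Split into d^2_{-2,2}(β=1.3679) × two z-phases.
Half-angle: c=0.775082, s=0.631861. N=√(1·24·24·1)=24.000000
k: max(0,(2)−(-2))=4 … min(2+(2),2−(-2))=4
  k=4: (−1)^0·24.0000/(24)·0.7751^0·0.6319^4 = +0.159399
d^2_{-2,2}(1.3679) = +0.159399
Phases: e^{-i·(-2)·2.9570}=+0.932643-0.360800i, e^{-i·(2)·1.7304}=-0.949480+0.313829i ⇒ D=-0.123103+0.101260i

Re=-0.1231 Im=0.1013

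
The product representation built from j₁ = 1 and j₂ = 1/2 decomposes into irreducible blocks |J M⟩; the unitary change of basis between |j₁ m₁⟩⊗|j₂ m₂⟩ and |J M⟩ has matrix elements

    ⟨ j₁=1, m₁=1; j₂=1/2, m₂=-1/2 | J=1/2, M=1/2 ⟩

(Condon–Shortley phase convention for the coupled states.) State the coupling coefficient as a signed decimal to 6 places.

+0.816497  (= +√(2/3))

j₁+j₂−J=1  J+j₁−j₂=1  J−j₁+j₂=0  j₁+j₂+J+1=3
(j₁±m₁, j₂±m₂, J±M) = (2,0,0,1,1,0)
P² = 2/3
sum k=0..0:
  [0] +1/1 = 1
S = 1
C² = P²·S² = 2/3 ; C = +0.816497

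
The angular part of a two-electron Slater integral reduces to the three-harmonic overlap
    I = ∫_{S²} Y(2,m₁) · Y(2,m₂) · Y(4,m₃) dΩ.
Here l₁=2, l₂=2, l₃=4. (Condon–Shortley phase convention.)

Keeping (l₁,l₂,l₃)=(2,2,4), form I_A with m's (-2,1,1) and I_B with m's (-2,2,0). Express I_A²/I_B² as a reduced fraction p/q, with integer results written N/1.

5/1

Shared (l₁,l₂,l₃)=(2,2,4): N and (l;000)² cancel in I_A²/I_B².
A: Δ = 0!·4!·4!/9! = 1/630; Racah Σ t=0..0: t=0:+1/144 = 1/144; ⇒ 3j(2 2 4; -2 1 1)² = 1/126, sgn -1
B: Δ = 0!·4!·4!/9! = 1/630; Racah Σ t=0..0: t=0:+1/576 = 1/576; ⇒ 3j(2 2 4; -2 2 0)² = 1/630, sgn +1
I_A²/I_B² = (1/126)/(1/630) = 5/1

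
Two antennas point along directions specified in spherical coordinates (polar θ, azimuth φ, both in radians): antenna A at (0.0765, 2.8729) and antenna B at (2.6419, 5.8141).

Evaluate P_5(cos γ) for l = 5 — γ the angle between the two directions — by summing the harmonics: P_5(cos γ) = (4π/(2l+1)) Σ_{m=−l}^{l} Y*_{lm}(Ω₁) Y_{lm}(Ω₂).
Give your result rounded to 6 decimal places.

-0.034289

Expand P_5 via completeness: Σ_{m} conj(Y_{5,m}) at Ω₁ times Y_{5,m} at Ω₂ —
  [-5]  conj(Y_{5,-5})(Ω₁) = -0.00000 + 0.00000j ; Y_{5,-5}(Ω₂) = -0.00820 + 0.00838j ; Δ = -0.00000 - 0.00000j
  [-4]  conj(Y_{5,-4})(Ω₁) = 0.00002 - 0.00004j ; Y_{5,-4}(Ω₂) = 0.02043 - 0.06476j ; Δ = -0.00000 - 0.00000j
  [-3]  conj(Y_{5,-3})(Ω₁) = -0.00085 + 0.00089j ; Y_{5,-3}(Ω₂) = 0.03677 + 0.22281j ; Δ = -0.00023 - 0.00016j
  [-2]  conj(Y_{5,-2})(Ω₁) = 0.01681 - 0.01002j ; Y_{5,-2}(Ω₂) = -0.26478 - 0.36116j ; Δ = -0.00807 - 0.00342j
  [-1]  conj(Y_{5,-1})(Ω₁) = -0.18495 + 0.05093j ; Y_{5,-1}(Ω₂) = 0.36664 + 0.18582j ; Δ = -0.07727 - 0.01570j
  [+0]  conj(Y_{5,0})(Ω₁) = 0.89498 + 0.00000j ; Y_{5,0}(Ω₂) = 0.15769 + 0.00000j ; Δ = 0.14113 + 0.00000j
  [+1]  conj(Y_{5,1})(Ω₁) = 0.18495 + 0.05093j ; Y_{5,1}(Ω₂) = -0.36664 + 0.18582j ; Δ = -0.07727 + 0.01570j
  [+2]  conj(Y_{5,2})(Ω₁) = 0.01681 + 0.01002j ; Y_{5,2}(Ω₂) = -0.26478 + 0.36116j ; Δ = -0.00807 + 0.00342j
  [+3]  conj(Y_{5,3})(Ω₁) = 0.00085 + 0.00089j ; Y_{5,3}(Ω₂) = -0.03677 + 0.22281j ; Δ = -0.00023 + 0.00016j
  [+4]  conj(Y_{5,4})(Ω₁) = 0.00002 + 0.00004j ; Y_{5,4}(Ω₂) = 0.02043 + 0.06476j ; Δ = -0.00000 + 0.00000j
  [+5]  conj(Y_{5,5})(Ω₁) = 0.00000 + 0.00000j ; Y_{5,5}(Ω₂) = 0.00820 + 0.00838j ; Δ = -0.00000 + 0.00000j
Accumulated sum -0.03002 - 0.00000j; after 4π/(2l+1) scaling, -0.03429 - 0.00000j ⇒ P_5 = -0.034289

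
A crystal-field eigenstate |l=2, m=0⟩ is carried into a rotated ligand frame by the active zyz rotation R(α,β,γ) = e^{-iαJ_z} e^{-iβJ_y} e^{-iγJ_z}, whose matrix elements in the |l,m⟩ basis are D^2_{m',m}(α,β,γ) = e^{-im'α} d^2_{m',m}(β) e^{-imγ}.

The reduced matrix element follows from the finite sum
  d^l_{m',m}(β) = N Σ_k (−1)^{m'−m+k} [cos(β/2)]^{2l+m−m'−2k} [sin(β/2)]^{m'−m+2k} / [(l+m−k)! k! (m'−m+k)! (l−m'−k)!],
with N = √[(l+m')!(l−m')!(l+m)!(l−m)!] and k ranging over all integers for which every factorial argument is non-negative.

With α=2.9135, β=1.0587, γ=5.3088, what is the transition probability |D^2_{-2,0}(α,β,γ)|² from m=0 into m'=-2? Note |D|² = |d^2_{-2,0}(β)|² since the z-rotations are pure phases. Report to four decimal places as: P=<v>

P=0.2165

D^2_{-2,0}(2.9135,1.0587,5.3088) = e^{-i·-2·2.9135}·d^2_{-2,0}(1.0587)·e^{-i·0·5.3088}. Compute d first:
With c≡cos(β/2)=0.863135 and s≡sin(β/2)=0.504972, N=[1·24·2·2]^{1/2}=9.797959
k∈{2} keeps every argument non-negative
  k=2: (−1)^0·9.7980/(4)·0.8631^2·0.5050^2 = +0.465338
d^2_{-2,0}(1.0587) = +0.465338
|D^2_{-2,0}|² = |d^2_{-2,0}(β)|² = (+0.465338)² = 0.216540 (the z-rotation phases have unit modulus)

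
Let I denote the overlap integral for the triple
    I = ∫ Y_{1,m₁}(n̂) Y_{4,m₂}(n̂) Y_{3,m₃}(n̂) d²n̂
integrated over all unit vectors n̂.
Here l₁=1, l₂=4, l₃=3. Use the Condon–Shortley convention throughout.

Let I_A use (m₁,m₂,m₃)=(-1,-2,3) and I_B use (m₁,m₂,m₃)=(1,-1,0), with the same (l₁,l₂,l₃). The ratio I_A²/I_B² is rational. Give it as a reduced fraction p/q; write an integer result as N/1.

1/10

l's match ⇒ only the (l;m) 3-j factors differ between A and B.
A: triangle coeff Δ(1,4,3) = 1/252; Σ_t [2,2]: t=2:+1/1440 = 1/1440; (3j)²=1/252 [(1 4 3; -1 -2 3)], sign=+1
B: triangle coeff Δ(1,4,3) = 1/252; Σ_t [0,0]: t=0:+1/72 = 1/72; (3j)²=5/126 [(1 4 3; 1 -1 0)], sign=-1
I_A²/I_B² = (1/252)/(5/126) = 1/10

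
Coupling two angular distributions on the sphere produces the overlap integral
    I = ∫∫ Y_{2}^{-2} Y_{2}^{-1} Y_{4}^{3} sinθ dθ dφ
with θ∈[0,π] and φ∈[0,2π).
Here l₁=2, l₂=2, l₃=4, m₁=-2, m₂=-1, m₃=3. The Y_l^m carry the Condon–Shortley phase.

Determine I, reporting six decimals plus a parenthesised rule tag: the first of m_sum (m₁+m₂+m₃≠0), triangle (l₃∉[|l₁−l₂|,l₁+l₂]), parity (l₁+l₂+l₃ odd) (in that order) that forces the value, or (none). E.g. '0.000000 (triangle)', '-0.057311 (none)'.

-0.238414 (none)

Checks pass: Σm=0; 8 even; l₃=4∈[0,4].
(2·2+1)(2·2+1)(2·4+1) = 225
Δ: 0! 4! 4! / 9! → 1/630
sum: t=0:+1/16 = 1/16
3j²(2 2 4; 0 0 0) = Δ·Π!·Σ² = 2/35  (sign +1)
sum: t=0:+1/144 = 1/144
3j²(2 2 4; -2 -1 3) = Δ·Π!·Σ² = 1/18  (sign -1)
combine: 4πI² = 225·2/35·1/18 = 5/7
take √, sign -1: I = -0.23841361
No selection rule forces the value: the integral is nonzero (none).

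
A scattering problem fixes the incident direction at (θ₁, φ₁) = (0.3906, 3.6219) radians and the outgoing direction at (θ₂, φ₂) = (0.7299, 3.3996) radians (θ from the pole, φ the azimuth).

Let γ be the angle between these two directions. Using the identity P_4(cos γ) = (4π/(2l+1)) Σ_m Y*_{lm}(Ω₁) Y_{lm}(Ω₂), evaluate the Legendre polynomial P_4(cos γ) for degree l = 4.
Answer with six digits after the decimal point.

Expand P_4 via completeness: Σ_{m} conj(Y_{4,m}) at Ω₁ times Y_{4,m} at Ω₂ —
  m=-4: Y*=(-0.003193, 0.008735)  Y=(0.044885, -0.075089)  product (0.000513, 0.000632)
  m=-3: Y*=(-0.008273, -0.063344)  Y=(-0.197758, 0.193309)  product (0.013881, 0.010927)
  m=-2: Y*=(0.138530, 0.198130)  Y=(0.373575, -0.211922)  product (0.093739, 0.044659)
  m=-1: Y*=(-0.440957, -0.229739)  Y=(-0.201778, 0.053247)  product (0.101208, 0.022877)
  m=+0: Y*=(0.310682, -0.000000)  Y=(-0.303152, 0.000000)  product (-0.094184, 0.000000)
  m=+1: Y*=(0.440957, -0.229739)  Y=(0.201778, 0.053247)  product (0.101208, -0.022877)
  m=+2: Y*=(0.138530, -0.198130)  Y=(0.373575, 0.211922)  product (0.093739, -0.044659)
  m=+3: Y*=(0.008273, -0.063344)  Y=(0.197758, 0.193309)  product (0.013881, -0.010927)
  m=+4: Y*=(-0.003193, -0.008735)  Y=(0.044885, 0.075089)  product (0.000513, -0.000632)
Total Σ_m = (0.324499, 0.000000). Multiply by 1.396263: (0.453086, 0.000000). P_4(cos γ) = 0.453086

0.453086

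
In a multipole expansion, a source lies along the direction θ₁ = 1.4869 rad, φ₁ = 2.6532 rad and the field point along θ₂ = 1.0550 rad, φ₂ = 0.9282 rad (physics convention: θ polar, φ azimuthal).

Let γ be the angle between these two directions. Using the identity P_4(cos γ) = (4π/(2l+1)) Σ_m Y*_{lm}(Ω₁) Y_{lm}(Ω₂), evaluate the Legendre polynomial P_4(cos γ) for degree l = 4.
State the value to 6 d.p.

0.343702

Summing Y*_{l m}(θ₁,φ₁)·Y_{l m}(θ₂,φ₂) over m ∈ [−4, 4]; prefactor 4π/(2·4+1) = 1.396263:
  m=-4: Y*=(-0.162971, -0.404762)  Y=(-0.213181, 0.137005)  product (0.090197, 0.063960)
  m=-3: Y*=(-0.010941, 0.103206)  Y=(-0.380771, -0.142017)  product (0.018823, -0.037744)
  m=-2: Y*=(-0.176776, 0.261743)  Y=(-0.050132, -0.170730)  product (0.053549, 0.017059)
  m=-1: Y*=(0.102943, -0.054696)  Y=(-0.157781, 0.210771)  product (-0.004714, 0.030327)
  m=+0: Y*=(0.295254, -0.000000)  Y=(-0.235567, 0.000000)  product (-0.069552, 0.000000)
  m=+1: Y*=(-0.102943, -0.054696)  Y=(0.157781, 0.210771)  product (-0.004714, -0.030327)
  m=+2: Y*=(-0.176776, -0.261743)  Y=(-0.050132, 0.170730)  product (0.053549, -0.017059)
  m=+3: Y*=(0.010941, 0.103206)  Y=(0.380771, -0.142017)  product (0.018823, 0.037744)
  m=+4: Y*=(-0.162971, 0.404762)  Y=(-0.213181, -0.137005)  product (0.090197, -0.063960)
Accumulated sum (0.246159, 0.000000); after 4π/(2l+1) scaling, (0.343702, 0.000000) ⇒ P_4 = 0.343702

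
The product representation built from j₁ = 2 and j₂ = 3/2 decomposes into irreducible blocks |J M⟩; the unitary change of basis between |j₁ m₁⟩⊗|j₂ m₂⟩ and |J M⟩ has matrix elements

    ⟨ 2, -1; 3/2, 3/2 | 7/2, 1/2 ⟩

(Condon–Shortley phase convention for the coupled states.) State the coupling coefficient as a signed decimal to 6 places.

+√(4/35) = +0.338062

j₁+j₂−J=0  J+j₁−j₂=4  J−j₁+j₂=3  j₁+j₂+J+1=8
(j₁±m₁, j₂±m₂, J±M) = (1,3,3,0,4,3)
P² = 5184/35
sum k=0..0:
  [0] +1/36 = 1/36
S = 1/36
C² = P²·S² = 4/35 ; C = +0.338062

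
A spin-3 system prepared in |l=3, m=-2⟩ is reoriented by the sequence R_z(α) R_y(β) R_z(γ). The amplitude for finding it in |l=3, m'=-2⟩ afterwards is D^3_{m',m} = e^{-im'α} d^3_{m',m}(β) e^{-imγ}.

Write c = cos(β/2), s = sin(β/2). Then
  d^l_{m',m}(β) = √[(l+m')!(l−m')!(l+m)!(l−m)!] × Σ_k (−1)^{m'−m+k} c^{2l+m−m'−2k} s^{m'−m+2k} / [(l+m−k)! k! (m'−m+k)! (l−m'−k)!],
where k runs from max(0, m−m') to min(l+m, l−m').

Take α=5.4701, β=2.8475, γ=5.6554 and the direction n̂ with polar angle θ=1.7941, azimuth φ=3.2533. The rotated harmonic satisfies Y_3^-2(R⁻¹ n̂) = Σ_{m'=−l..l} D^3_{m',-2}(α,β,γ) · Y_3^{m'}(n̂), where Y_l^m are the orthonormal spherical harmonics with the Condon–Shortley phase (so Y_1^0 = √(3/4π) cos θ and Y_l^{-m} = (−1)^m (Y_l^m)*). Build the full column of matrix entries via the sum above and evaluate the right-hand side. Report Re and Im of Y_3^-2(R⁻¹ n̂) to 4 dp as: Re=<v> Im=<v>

Need the full column D^3_{m',-2} for m'=−3..3 at α=5.4701, β=2.8475, γ=5.6554.
cos(β/2)=0.146517, sin(β/2)=0.989208
d^3_{-3,-2}: single k=1 term ⇒ +0.000164;  D = -0.000139+0.000086i
d^3_{-2,-2}: k∈[0..1] ⇒ +0.000010 -0.002255 = -0.002245;  D = +0.002169+0.000577i
d^3_{-1,-2}: k∈[0..1] ⇒ -0.000211 +0.019256 = +0.019044;  D = -0.009095-0.016733i
d^3_{0,-2}: k∈[0..1] ⇒ +0.002470 -0.112587 = -0.110117;  D = -0.034140+0.104691i
d^3_{1,-2}: k∈[0..1] ⇒ -0.019256 +0.438860 = +0.419605;  D = +0.379193-0.179669i
d^3_{2,-2}: k∈[0..1] ⇒ +0.102777 -0.936971 = -0.834194;  D = -0.777561-0.302124i
d^3_{3,-2}: single k=0 term ⇒ -0.339940;  D = -0.128332-0.314785i
Y_3^{m'}(θ=1.7941,φ=3.2533) and Σ D·Y over m':
  (-0.0001+0.0001i)·(-0.3654+0.1272i)  (+0.0022+0.0006i)·(-0.2099+0.0477i)  (-0.0091-0.0167i)·(+0.2364-0.0265i)  (-0.0341+0.1047i)·(+0.2277+0.0000i)  (+0.3792-0.1797i)·(-0.2364-0.0265i)  (-0.7776-0.3021i)·(-0.2099-0.0477i)  (-0.1283-0.3148i)·(+0.3654+0.1272i)
Y_3^-2(R⁻¹ n̂) = +0.036735+0.021607i

Re=0.0367 Im=0.0216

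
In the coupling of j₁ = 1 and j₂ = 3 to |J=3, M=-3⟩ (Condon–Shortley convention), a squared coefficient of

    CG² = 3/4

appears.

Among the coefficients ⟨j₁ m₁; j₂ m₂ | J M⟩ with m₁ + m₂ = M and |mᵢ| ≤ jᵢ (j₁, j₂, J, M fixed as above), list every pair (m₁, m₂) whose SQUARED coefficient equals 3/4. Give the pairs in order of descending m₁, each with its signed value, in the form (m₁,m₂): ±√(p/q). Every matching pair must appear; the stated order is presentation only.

Admissible pairs with m₁+m₂ = M = -3: (-1,-2), (0,-3)
  (m₁,m₂)=(0,-3): CG² = 3/4, CG = +√(3/4)   ← matches the target
  (m₁,m₂)=(-1,-2): CG² = 1/4, CG = −√(1/4)
Pairs with CG² = 3/4: (0,-3): +√(3/4)

(0,-3): +√(3/4)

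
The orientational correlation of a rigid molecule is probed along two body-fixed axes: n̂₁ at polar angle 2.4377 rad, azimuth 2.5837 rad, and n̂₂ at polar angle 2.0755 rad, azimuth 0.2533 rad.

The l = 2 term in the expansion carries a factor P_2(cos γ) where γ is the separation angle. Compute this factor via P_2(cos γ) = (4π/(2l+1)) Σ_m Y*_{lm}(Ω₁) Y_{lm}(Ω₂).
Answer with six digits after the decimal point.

Expand P_2 via completeness: Σ_{m} conj(Y_{2,m}) at Ω₁ times Y_{2,m} at Ω₂ —
  m=-2: (0.07110 - 0.14533j) × (0.25878 - 0.14360j) = -0.00247 - 0.04782j  (running Σ = -0.00247 - 0.04782j)
  m=-1: (0.32336 - 0.20178j) × (-0.31655 + 0.08194j) = -0.08583 + 0.09037j  (running Σ = -0.08830 + 0.04255j)
  m=0: (0.23447 + 0.00000j) × (-0.09416 + 0.00000j) = -0.02208 + 0.00000j  (running Σ = -0.11037 + 0.04255j)
  m=1: (-0.32336 - 0.20178j) × (0.31655 + 0.08194j) = -0.08583 - 0.09037j  (running Σ = -0.19620 - 0.04782j)
  m=2: (0.07110 + 0.14533j) × (0.25878 + 0.14360j) = -0.00247 + 0.04782j  (running Σ = -0.19867 + 0.00000j)
Accumulated sum -0.19867 + 0.00000j; after 4π/(2l+1) scaling, -0.49931 + 0.00000j ⇒ P_2 = -0.499307

-0.499307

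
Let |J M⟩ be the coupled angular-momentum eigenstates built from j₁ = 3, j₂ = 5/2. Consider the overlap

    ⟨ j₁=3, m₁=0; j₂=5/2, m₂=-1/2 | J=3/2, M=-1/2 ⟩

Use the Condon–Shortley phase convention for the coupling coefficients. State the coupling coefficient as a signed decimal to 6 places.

j₁+j₂−J=4  J+j₁−j₂=2  J−j₁+j₂=1  j₁+j₂+J+1=8
(j₁±m₁, j₂±m₂, J±M) = (3,3,2,3,1,2)
P² = 144/35
sum k=1..2:
  [1] −1/12 = -1/12
  [2] +1/4 = 1/4
S = 1/6
C² = P²·S² = 4/35 ; C = +0.338062

+0.338062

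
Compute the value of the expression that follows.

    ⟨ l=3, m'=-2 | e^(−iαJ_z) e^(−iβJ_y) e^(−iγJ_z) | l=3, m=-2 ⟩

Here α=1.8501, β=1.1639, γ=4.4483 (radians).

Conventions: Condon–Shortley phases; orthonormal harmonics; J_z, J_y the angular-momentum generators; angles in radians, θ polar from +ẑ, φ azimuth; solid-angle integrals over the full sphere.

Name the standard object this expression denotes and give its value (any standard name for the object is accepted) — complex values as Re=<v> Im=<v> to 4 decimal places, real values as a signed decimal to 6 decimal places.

This is a Wigner D-matrix element — the rotation-matrix element ⟨l m'| R(α,β,γ) |l m⟩ in the angular-momentum basis.
D^3_{-2,-2}(1.8501,1.1639,4.4483) = e^{-i·-2·1.8501}·d^3_{-2,-2}(1.1639)·e^{-i·-2·4.4483}. Compute d first:
With c≡cos(β/2)=0.835392 and s≡sin(β/2)=0.549654, N=[1·120·1·120]^{1/2}=120.000000
k∈{0,1} keeps every argument non-negative
  k=0: (−1)^0·120.0000/(120)·0.8354^6·0.5497^0 = +0.339894
  k=1: (−1)^1·120.0000/(24)·0.8354^4·0.5497^2 = -0.735717
d^3_{-2,-2}(1.1639) = +0.339894 -0.735717 = -0.395823
D = (-0.847994-0.530006i)·(-0.395823)·(-0.863727+0.503960i) = -0.395640-0.012043i

Wigner D-matrix element, Re=-0.3956 Im=-0.0120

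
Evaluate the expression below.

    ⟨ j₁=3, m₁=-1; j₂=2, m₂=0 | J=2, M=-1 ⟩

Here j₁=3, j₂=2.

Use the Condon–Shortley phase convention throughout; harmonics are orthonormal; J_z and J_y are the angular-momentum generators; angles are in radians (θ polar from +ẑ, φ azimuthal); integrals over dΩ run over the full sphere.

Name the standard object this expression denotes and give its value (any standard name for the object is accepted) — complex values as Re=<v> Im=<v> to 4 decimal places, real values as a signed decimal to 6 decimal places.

Clebsch–Gordan coefficient, +√(1/7) ≈ +0.377964

This is a Clebsch–Gordan (vector-coupling) coefficient.
√[5·3!3!1!/8! · 2!4!2!2!1!3!] = √(36/7)
  +(−1)^1/∏(1,2,3,1,0,0)! = -1/12  (running -1/12)
  +(−1)^2/∏(2,1,2,0,1,1)! = 1/4  (running 1/6)
⟨..|..⟩ = √(36/7)·(1/6) = +0.377964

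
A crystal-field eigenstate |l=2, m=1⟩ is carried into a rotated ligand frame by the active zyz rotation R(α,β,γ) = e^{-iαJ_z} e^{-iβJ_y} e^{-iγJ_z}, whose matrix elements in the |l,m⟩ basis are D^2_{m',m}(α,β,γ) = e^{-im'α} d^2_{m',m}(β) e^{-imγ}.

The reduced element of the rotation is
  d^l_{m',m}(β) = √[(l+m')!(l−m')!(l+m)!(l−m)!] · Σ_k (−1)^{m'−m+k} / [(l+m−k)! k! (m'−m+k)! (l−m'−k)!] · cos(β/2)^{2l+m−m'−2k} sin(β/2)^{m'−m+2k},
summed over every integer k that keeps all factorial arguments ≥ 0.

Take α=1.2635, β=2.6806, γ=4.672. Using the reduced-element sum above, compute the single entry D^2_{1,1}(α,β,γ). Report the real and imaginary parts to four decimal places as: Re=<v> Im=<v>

D^2_{1,1}(1.2635,2.6806,4.6720) = e^{-i·1·1.2635}·d^2_{1,1}(2.6806)·e^{-i·1·4.6720}. Compute d first:
c=cos(2.680600/2)=0.228461, s=sin(2.680600/2)=0.973553; N=√[6·1·6·1]=6.000000
k: max(0,(1)−(1))=0 … min(2+(1),2−(1))=1
  k=0: (−1)^0·6.0000/(6)·0.2285^4·0.9736^0 = +0.002724
  k=1: (−1)^1·6.0000/(2)·0.2285^2·0.9736^2 = -0.148410
d^2_{1,1}(2.6806) = +0.002724 -0.148410 = -0.145686
Phases: e^{-i·(1)·1.2635}=+0.302483-0.953155i, e^{-i·(1)·4.6720}=-0.040378+0.999184i ⇒ D=-0.136969-0.049638i

Re=-0.1370 Im=-0.0496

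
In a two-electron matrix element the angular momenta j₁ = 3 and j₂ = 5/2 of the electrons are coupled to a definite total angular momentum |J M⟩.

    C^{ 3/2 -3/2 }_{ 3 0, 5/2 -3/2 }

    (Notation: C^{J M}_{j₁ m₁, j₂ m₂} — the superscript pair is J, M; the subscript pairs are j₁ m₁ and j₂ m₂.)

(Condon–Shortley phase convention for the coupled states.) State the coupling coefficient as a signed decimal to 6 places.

-0.414039  (= −√(6/35))

triangle: 4!*2!*1!/8! = 48/40320
(j±m)!: 3!*3!*1!*4!*0!*3! = 5184
prefactor² = (2J+1)*Δ*N² = 864/35
  k=1: −1/(1!*3!*2!*0!*0!*1!) = -1/12
Σ = -1/12  ⇒  CG² = 864/35*(-1/12)² = 6/35
CG = −√(6/35) = -0.414039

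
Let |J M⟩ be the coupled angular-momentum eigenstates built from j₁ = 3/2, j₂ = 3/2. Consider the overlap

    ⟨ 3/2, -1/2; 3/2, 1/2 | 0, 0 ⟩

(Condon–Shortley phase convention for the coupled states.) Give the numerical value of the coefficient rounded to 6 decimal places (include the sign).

+0.500000  (= +√(1/4))

j₁+j₂−J=3  J+j₁−j₂=0  J−j₁+j₂=0  j₁+j₂+J+1=4
(j₁±m₁, j₂±m₂, J±M) = (1,2,2,1,0,0)
P² = 1
sum k=2..2:
  [2] +1/2 = 1/2
S = 1/2
C² = P²·S² = 1/4 ; C = +0.500000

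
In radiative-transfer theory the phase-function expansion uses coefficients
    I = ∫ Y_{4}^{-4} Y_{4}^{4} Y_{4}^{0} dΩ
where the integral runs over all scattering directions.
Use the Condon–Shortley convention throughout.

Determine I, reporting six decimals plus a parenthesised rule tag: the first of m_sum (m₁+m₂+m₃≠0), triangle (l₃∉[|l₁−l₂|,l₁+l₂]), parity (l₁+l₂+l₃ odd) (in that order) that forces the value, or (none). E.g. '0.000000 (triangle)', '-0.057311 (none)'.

Rules hold: Σm=0, L=12 even, 0≤4≤8.
N = 9·9·9 = 729
Δ = 4!·4!·4!/13! = 1/450450
Racah Σ t=0..4: t=0:+1/13824 t=1:−1/216 t=2:+1/64 t=3:−1/216 t=4:+1/13824 = 5/768
⇒ 3j(4 4 4; 0 0 0)² = 18/1001, sgn +1
Racah Σ t=4..4: t=4:+1/13824 = 1/13824
⇒ 3j(4 4 4; -4 4 0)² = 14/1287, sgn +1
4πI² = N·(3j₀)²·(3jₘ)² = 2916/20449
I = +1·√(0.142599/4π) = 0.10652531
No selection rule forces the value: the integral is nonzero (none).

0.106525 (none)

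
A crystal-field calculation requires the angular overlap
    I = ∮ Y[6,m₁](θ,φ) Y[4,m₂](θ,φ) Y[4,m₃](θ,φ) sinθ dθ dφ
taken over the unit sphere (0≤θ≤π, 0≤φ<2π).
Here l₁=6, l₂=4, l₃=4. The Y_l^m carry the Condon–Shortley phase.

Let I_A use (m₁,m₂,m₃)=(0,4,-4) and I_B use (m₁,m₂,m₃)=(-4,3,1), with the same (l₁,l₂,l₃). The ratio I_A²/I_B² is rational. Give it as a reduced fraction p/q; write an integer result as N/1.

8/9

Same 6,4,4: normalisation and zero-m 3j drop out of the ratio.
A: Δ: 6! 6! 2! / 15! → 1/1261260; sum: t=6:+1/1036800 = 1/1036800; 3j²(6 4 4; 0 4 -4) = Δ·Π!·Σ² = 4/6435  (sign +1)
B: Δ: 6! 6! 2! / 15! → 1/1261260; sum: t=5:−1/28800 t=6:+1/34560 = -1/172800; 3j²(6 4 4; -4 3 1) = Δ·Π!·Σ² = 1/1430  (sign +1)
I_A²/I_B² = (4/6435)/(1/1430) = 8/9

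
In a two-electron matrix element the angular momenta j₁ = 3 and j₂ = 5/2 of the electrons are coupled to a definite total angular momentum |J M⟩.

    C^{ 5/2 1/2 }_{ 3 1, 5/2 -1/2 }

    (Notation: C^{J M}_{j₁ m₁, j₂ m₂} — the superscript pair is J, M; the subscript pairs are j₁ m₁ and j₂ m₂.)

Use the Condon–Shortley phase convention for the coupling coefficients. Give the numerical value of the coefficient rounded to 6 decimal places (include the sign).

−√(8/35) ≈ -0.478091

j₁+j₂−J=3  J+j₁−j₂=3  J−j₁+j₂=2  j₁+j₂+J+1=9
(j₁±m₁, j₂±m₂, J±M) = (4,2,2,3,3,2)
P² = 288/35
sum k=0..2:
  [0] +1/24 = 1/24
  [1] −1/4 = -1/4
  [2] +1/24 = 1/24
S = -1/6
C² = P²·S² = 8/35 ; C = -0.478091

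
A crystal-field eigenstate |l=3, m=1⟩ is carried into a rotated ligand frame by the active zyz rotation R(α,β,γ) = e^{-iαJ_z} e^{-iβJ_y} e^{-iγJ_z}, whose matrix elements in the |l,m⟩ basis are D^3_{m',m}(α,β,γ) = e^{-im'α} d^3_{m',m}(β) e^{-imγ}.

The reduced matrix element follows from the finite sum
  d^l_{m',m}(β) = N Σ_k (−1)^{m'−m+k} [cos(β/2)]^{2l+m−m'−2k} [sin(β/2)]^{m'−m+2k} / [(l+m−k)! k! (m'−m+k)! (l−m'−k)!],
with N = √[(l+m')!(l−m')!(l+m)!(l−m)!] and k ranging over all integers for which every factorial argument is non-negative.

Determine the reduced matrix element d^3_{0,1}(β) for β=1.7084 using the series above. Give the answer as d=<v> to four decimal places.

d=-0.3886

d^3_{0,1}(β=1.7084) via the finite sum:
With c≡cos(β/2)=0.656822 and s≡sin(β/2)=0.754046, N=[6·6·24·2]^{1/2}=41.569219
The bounds max(0,m−m')=1 and min(l+m,l−m')=3 give 3 terms
  k=1: (−1)^0·41.5692/(12)·0.6568^5·0.7540^1 = +0.319320
  k=2: (−1)^1·41.5692/(4)·0.6568^3·0.7540^3 = -1.262548
  k=3: (−1)^2·41.5692/(12)·0.6568^1·0.7540^5 = +0.554660
d^3_{0,1}(1.7084) = +0.319320 -1.262548 +0.554660 = -0.388568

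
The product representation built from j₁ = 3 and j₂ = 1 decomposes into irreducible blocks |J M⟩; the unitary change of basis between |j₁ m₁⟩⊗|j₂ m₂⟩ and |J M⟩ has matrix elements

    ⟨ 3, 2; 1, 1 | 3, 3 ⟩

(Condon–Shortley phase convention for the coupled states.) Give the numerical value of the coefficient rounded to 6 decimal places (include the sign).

√[7·1!5!1!/8! · 5!1!2!0!6!0!] = √(3600)
  +(−1)^1/∏(1,0,0,1,5,0)! = -1/120  (running -1/120)
⟨..|..⟩ = √(3600)·(-1/120) = -0.500000

−√(1/4) = -0.500000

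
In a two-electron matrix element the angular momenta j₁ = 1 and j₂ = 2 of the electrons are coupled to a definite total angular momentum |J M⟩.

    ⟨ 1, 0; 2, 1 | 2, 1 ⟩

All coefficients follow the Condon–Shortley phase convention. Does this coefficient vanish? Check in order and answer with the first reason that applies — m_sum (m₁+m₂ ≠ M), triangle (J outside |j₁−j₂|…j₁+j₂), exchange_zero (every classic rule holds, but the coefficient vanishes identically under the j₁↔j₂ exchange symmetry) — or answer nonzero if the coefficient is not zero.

m-sum: m₁+m₂ = 0+1 = 1, M = 1  ✓
triangle: |j₁−j₂| = 1 ≤ J = 2 ≤ j₁+j₂ = 3  ✓
exchange: j₁≠j₂ or m₁≠m₂ — the exchange symmetry imposes no constraint here
value check: CG = −√(1/6) = -0.408248 ≠ 0

nonzero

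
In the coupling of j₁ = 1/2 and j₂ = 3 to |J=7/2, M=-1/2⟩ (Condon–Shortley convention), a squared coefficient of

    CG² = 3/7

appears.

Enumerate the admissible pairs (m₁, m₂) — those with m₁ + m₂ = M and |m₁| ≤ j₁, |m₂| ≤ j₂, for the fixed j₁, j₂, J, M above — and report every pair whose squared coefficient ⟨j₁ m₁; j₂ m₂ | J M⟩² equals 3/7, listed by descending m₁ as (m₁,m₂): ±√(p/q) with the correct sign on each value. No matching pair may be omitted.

Admissible pairs with m₁+m₂ = M = -1/2: (-1/2,0), (1/2,-1)
  (m₁,m₂)=(1/2,-1): CG² = 3/7, CG = +√(3/7)   ← matches the target
  (m₁,m₂)=(-1/2,0): CG² = 4/7, CG = +√(4/7)
Pairs with CG² = 3/7: (1/2,-1): +√(3/7)

(1/2,-1): +√(3/7)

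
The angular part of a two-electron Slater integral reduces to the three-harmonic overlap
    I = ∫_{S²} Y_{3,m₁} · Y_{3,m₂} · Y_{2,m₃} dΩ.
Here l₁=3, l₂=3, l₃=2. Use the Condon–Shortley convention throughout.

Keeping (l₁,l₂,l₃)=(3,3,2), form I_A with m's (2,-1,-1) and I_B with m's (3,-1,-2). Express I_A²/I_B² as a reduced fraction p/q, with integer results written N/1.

l's match ⇒ only the (l;m) 3-j factors differ between A and B.
A: triangle coeff Δ(3,3,2) = 1/3780; Σ_t [0,1]: t=0:+1/48 t=1:−1/12 = -1/16; (3j)²=1/28 [(3 3 2; 2 -1 -1)], sign=+1
B: triangle coeff Δ(3,3,2) = 1/3780; Σ_t [0,0]: t=0:+1/96 = 1/96; (3j)²=1/42 [(3 3 2; 3 -1 -2)], sign=+1
I_A²/I_B² = (1/28)/(1/42) = 3/2

3/2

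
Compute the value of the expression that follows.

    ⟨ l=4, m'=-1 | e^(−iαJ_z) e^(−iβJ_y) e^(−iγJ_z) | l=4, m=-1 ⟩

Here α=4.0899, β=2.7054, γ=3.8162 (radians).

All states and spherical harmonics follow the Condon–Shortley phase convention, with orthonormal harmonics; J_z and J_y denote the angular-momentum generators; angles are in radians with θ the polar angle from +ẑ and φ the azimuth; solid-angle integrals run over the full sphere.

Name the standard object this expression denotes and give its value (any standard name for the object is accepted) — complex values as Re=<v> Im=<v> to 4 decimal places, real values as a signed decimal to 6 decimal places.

Wigner D-matrix element, Re=0.0181 Im=-0.3467

This is a Wigner D-matrix element — the rotation-matrix element ⟨l m'| R(α,β,γ) |l m⟩ in the angular-momentum basis.
First d^4_{-1,-1}(β=2.7054), then the phase factors e^{-i(-1)α} and e^{-i(-1)γ}:
With c≡cos(β/2)=0.216371 and s≡sin(β/2)=0.976311, N=[6·120·6·120]^{1/2}=720.000000
The bounds max(0,m−m')=0 and min(l+m,l−m')=3 give 4 terms
  k=0: (−1)^0·720.0000/(720)·0.2164^8·0.9763^0 = +0.000005
  k=1: (−1)^1·720.0000/(48)·0.2164^6·0.9763^2 = -0.001467
  k=2: (−1)^2·720.0000/(24)·0.2164^4·0.9763^4 = +0.059741
  k=3: (−1)^3·720.0000/(72)·0.2164^2·0.9763^6 = -0.405443
d^4_{-1,-1}(2.7054) = +0.000005 -0.001467 +0.059741 -0.405443 = -0.347164
D = (-0.583059-0.812430i)·(-0.347164)·(-0.780952-0.624591i) = +0.018085-0.346692i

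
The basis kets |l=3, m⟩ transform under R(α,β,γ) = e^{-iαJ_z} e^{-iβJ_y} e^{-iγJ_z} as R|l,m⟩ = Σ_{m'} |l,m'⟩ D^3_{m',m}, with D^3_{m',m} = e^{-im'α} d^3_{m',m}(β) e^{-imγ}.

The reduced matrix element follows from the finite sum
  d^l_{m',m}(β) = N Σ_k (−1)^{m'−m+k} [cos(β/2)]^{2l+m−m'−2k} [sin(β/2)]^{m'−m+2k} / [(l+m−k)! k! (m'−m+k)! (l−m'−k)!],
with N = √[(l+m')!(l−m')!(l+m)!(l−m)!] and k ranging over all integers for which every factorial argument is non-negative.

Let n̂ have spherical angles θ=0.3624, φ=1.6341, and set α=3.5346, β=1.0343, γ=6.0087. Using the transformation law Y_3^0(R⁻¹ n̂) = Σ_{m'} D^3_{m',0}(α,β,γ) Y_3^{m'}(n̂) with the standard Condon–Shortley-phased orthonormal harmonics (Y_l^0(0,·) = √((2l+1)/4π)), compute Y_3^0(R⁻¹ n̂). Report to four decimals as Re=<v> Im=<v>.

Re=-0.3228 Im=0.0000

Need the full column D^3_{m',0} for m'=−3..3 at α=3.5346, β=1.0343, γ=6.0087.
cos(β/2)=0.869232, sin(β/2)=0.494405
d^3_{-3,0}: single k=3 term ⇒ +0.354952;  D = -0.135531-0.328059i
d^3_{-2,0}: k∈[2..3] ⇒ +0.764308 -0.247265 = +0.517043;  D = +0.365379+0.365830i
d^3_{-1,0}: k∈[1..3] ⇒ +0.849868 -0.824834 +0.088949 = +0.113982;  D = -0.105292-0.043651i
d^3_{0,0}: k∈[0..3] ⇒ +0.431334 -1.255886 +0.406298 -0.014605 = -0.432859;  D = -0.432859+0.000000i
d^3_{1,0}: k∈[0..2] ⇒ -0.849868 +0.824834 -0.088949 = -0.113982;  D = +0.105292-0.043651i
d^3_{2,0}: k∈[0..1] ⇒ +0.764308 -0.247265 = +0.517043;  D = +0.365379-0.365830i
d^3_{3,0}: single k=0 term ⇒ -0.354952;  D = +0.135531-0.328059i
Y_3^{m'}(θ=0.3624,φ=1.6341) and Σ D·Y over m':
  (-0.1355-0.3281i)·(+0.0035+0.0183i)  (+0.3654+0.3658i)·(-0.1191+0.0152i)  (-0.1053-0.0437i)·(-0.0244-0.3855i)  (-0.4329+0.0000i)·(+0.4786+0.0000i)  (+0.1053-0.0437i)·(+0.0244-0.3855i)  (+0.3654-0.3658i)·(-0.1191-0.0152i)  (+0.1355-0.3281i)·(-0.0035+0.0183i)
Y_3^0(R⁻¹ n̂) = -0.322810-0.000000i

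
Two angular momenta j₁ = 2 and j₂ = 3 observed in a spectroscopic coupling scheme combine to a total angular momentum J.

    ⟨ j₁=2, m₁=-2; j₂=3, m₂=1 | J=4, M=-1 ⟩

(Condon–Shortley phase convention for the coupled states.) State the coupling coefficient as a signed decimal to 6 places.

−√(2/7) = -0.534522

j₁+j₂−J=1  J+j₁−j₂=3  J−j₁+j₂=5  j₁+j₂+J+1=10
(j₁±m₁, j₂±m₂, J±M) = (0,4,4,2,3,5)
P² = 10368/7
sum k=1..1:
  [1] −1/72 = -1/72
S = -1/72
C² = P²·S² = 2/7 ; C = -0.534522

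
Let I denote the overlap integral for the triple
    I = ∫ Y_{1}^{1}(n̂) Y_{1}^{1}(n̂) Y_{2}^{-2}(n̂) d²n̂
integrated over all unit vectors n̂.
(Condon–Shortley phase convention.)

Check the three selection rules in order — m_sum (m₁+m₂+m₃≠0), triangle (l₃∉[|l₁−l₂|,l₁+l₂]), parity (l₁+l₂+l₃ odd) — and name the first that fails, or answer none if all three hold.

none

Σmᵢ = 0  ✓
l₃∈[|l₁−l₂|,l₁+l₂]=[0,2], have l₃=2  ✓
Σlᵢ = 4 ⇒ even  ✓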